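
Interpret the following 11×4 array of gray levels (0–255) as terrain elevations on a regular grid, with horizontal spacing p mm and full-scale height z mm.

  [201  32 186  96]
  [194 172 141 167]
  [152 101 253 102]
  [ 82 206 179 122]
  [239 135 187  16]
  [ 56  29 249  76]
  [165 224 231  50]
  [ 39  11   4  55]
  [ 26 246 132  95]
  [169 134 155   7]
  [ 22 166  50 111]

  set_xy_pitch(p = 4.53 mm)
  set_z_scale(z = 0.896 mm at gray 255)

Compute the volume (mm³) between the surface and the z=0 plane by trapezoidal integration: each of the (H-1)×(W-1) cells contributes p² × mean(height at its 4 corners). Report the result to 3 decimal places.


289.825

height_mm = gray/255 × 0.896; cell vol = 4.53² × mean(4 corners)
unit = 4.53² × 0.896 / (4×255) = 0.0180262 mm³ per gray-sum
row 0: Σ corner-gray over 3 cells = 1720  → 31.0051
row 1: Σ corner-gray over 3 cells = 1949  → 35.1331
row 2: Σ corner-gray over 3 cells = 1936  → 34.8987
row 3: Σ corner-gray over 3 cells = 1873  → 33.7631
row 4: Σ corner-gray over 3 cells = 1587  → 28.6076
row 5: Σ corner-gray over 3 cells = 1813  → 32.6815
row 6: Σ corner-gray over 3 cells = 1249  → 22.5147
row 7: Σ corner-gray over 3 cells = 1001  → 18.0442
row 8: Σ corner-gray over 3 cells = 1631  → 29.4007
row 9: Σ corner-gray over 3 cells = 1319  → 23.7766
Σ rows: total corner-gray = 16078  → 289.8253 mm³


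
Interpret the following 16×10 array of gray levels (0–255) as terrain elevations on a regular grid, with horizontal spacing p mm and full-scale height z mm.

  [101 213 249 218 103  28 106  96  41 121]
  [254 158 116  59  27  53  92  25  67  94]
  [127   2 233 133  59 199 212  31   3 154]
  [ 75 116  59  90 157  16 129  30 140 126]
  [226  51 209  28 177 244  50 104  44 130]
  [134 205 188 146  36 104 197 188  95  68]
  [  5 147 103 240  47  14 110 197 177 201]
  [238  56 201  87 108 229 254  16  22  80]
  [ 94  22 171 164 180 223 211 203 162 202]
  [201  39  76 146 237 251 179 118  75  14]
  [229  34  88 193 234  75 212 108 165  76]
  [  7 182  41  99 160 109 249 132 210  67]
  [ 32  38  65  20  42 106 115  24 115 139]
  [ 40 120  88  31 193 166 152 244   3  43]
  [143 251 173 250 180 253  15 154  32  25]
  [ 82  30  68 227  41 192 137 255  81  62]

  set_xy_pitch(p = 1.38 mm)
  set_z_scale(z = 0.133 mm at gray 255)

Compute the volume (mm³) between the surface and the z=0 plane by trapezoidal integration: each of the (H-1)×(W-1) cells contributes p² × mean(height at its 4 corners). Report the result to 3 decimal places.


16.492

height_mm = gray/255 × 0.133; cell vol = 1.38² × mean(4 corners)
unit = 1.38² × 0.133 / (4×255) = 0.000248319 mm³ per gray-sum
row 0: Σ corner-gray over 9 cells = 3872  → 0.9615
row 1: Σ corner-gray over 9 cells = 3567  → 0.8858
row 2: Σ corner-gray over 9 cells = 3700  → 0.9188
row 3: Σ corner-gray over 9 cells = 3845  → 0.9548
row 4: Σ corner-gray over 9 cells = 4690  → 1.1646
row 5: Σ corner-gray over 9 cells = 4796  → 1.1909
row 6: Σ corner-gray over 9 cells = 4540  → 1.1274
row 7: Σ corner-gray over 9 cells = 5232  → 1.2992
row 8: Σ corner-gray over 9 cells = 5425  → 1.3471
row 9: Σ corner-gray over 9 cells = 4980  → 1.2366
row 10: Σ corner-gray over 9 cells = 4961  → 1.2319
row 11: Σ corner-gray over 9 cells = 3659  → 0.9086
row 12: Σ corner-gray over 9 cells = 3298  → 0.8190
row 13: Σ corner-gray over 9 cells = 4861  → 1.2071
row 14: Σ corner-gray over 9 cells = 4990  → 1.2391
Σ rows: total corner-gray = 66416  → 16.4923 mm³


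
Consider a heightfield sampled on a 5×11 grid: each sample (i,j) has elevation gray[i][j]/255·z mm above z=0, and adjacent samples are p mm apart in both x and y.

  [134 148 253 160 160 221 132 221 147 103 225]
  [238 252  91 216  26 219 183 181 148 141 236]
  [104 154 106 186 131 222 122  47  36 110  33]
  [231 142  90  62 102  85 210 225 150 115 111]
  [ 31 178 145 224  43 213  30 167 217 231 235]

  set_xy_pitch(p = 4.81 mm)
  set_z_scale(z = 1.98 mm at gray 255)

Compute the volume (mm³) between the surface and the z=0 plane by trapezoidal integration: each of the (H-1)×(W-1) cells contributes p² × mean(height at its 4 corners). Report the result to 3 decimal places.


1056.537

height_mm = gray/255 × 1.98; cell vol = 4.81² × mean(4 corners)
unit = 4.81² × 1.98 / (4×255) = 0.0449113 mm³ per gray-sum
row 0: Σ corner-gray over 10 cells = 6837  → 307.0582
row 1: Σ corner-gray over 10 cells = 5753  → 258.3744
row 2: Σ corner-gray over 10 cells = 5069  → 227.6551
row 3: Σ corner-gray over 10 cells = 5866  → 263.4494
Σ rows: total corner-gray = 23525  → 1056.5372 mm³


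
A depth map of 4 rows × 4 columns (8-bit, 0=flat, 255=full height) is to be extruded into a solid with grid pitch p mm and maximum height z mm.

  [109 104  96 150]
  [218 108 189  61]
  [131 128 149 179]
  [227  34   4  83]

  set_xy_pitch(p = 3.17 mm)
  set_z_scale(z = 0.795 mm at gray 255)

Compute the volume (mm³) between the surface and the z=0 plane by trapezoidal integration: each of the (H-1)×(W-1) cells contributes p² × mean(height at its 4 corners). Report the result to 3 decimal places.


35.394

height_mm = gray/255 × 0.795; cell vol = 3.17² × mean(4 corners)
unit = 3.17² × 0.795 / (4×255) = 0.00783223 mm³ per gray-sum
row 0: Σ corner-gray over 3 cells = 1532  → 11.9990
row 1: Σ corner-gray over 3 cells = 1737  → 13.6046
row 2: Σ corner-gray over 3 cells = 1250  → 9.7903
Σ rows: total corner-gray = 4519  → 35.3939 mm³


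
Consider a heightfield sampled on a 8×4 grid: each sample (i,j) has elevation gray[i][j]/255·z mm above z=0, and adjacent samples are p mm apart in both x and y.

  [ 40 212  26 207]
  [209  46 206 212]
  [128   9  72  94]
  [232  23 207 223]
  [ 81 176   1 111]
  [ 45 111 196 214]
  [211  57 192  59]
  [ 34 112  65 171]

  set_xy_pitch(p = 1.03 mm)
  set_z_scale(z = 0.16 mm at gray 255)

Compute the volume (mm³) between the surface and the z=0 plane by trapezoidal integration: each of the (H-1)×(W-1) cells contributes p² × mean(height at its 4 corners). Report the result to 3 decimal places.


height_mm = gray/255 × 0.16; cell vol = 1.03² × mean(4 corners)
unit = 1.03² × 0.16 / (4×255) = 0.000166416 mm³ per gray-sum
row 0: Σ corner-gray over 3 cells = 1648  → 0.2743
row 1: Σ corner-gray over 3 cells = 1309  → 0.2178
row 2: Σ corner-gray over 3 cells = 1299  → 0.2162
row 3: Σ corner-gray over 3 cells = 1461  → 0.2431
row 4: Σ corner-gray over 3 cells = 1419  → 0.2361
row 5: Σ corner-gray over 3 cells = 1641  → 0.2731
row 6: Σ corner-gray over 3 cells = 1327  → 0.2208
Σ rows: total corner-gray = 10104  → 1.6815 mm³

1.681


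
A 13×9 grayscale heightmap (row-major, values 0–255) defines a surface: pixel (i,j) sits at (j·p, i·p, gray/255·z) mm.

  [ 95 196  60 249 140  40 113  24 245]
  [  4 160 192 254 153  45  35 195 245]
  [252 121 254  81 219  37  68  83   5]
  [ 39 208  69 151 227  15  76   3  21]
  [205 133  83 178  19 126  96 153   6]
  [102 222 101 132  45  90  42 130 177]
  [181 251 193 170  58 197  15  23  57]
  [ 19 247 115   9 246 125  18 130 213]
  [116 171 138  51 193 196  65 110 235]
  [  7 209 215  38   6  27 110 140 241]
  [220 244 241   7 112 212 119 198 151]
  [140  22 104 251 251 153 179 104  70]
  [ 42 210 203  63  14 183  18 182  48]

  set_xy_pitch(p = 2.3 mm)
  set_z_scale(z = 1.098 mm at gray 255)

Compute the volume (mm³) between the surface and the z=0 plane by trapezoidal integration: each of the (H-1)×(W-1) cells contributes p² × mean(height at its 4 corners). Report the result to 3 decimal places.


277.141

height_mm = gray/255 × 1.098; cell vol = 2.3² × mean(4 corners)
unit = 2.3² × 1.098 / (4×255) = 0.00569453 mm³ per gray-sum
row 0: Σ corner-gray over 8 cells = 4301  → 24.4922
row 1: Σ corner-gray over 8 cells = 4300  → 24.4865
row 2: Σ corner-gray over 8 cells = 3541  → 20.1643
row 3: Σ corner-gray over 8 cells = 3345  → 19.0482
row 4: Σ corner-gray over 8 cells = 3590  → 20.4434
row 5: Σ corner-gray over 8 cells = 3855  → 21.9524
row 6: Σ corner-gray over 8 cells = 4064  → 23.1426
row 7: Σ corner-gray over 8 cells = 4211  → 23.9797
row 8: Σ corner-gray over 8 cells = 3937  → 22.4194
row 9: Σ corner-gray over 8 cells = 4375  → 24.9136
row 10: Σ corner-gray over 8 cells = 4975  → 28.3303
row 11: Σ corner-gray over 8 cells = 4174  → 23.7690
Σ rows: total corner-gray = 48668  → 277.1414 mm³


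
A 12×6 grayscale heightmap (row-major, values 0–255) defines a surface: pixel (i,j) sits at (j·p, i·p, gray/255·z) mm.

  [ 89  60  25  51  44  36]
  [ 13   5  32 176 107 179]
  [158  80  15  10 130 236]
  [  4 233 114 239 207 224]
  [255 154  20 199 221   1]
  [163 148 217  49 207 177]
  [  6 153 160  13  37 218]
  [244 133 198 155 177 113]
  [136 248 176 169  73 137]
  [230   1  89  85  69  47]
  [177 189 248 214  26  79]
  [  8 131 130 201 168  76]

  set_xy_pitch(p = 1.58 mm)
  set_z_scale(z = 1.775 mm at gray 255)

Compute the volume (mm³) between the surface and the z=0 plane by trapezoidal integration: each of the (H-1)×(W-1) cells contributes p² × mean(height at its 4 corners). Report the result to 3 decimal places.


height_mm = gray/255 × 1.775; cell vol = 1.58² × mean(4 corners)
unit = 1.58² × 1.775 / (4×255) = 0.00434423 mm³ per gray-sum
row 0: Σ corner-gray over 5 cells = 1317  → 5.7213
row 1: Σ corner-gray over 5 cells = 1696  → 7.3678
row 2: Σ corner-gray over 5 cells = 2678  → 11.6338
row 3: Σ corner-gray over 5 cells = 3258  → 14.1535
row 4: Σ corner-gray over 5 cells = 3026  → 13.1456
row 5: Σ corner-gray over 5 cells = 2532  → 10.9996
row 6: Σ corner-gray over 5 cells = 2633  → 11.4383
row 7: Σ corner-gray over 5 cells = 3288  → 14.2838
row 8: Σ corner-gray over 5 cells = 2370  → 10.2958
row 9: Σ corner-gray over 5 cells = 2375  → 10.3175
row 10: Σ corner-gray over 5 cells = 2954  → 12.8328
Σ rows: total corner-gray = 28127  → 122.1900 mm³

122.190


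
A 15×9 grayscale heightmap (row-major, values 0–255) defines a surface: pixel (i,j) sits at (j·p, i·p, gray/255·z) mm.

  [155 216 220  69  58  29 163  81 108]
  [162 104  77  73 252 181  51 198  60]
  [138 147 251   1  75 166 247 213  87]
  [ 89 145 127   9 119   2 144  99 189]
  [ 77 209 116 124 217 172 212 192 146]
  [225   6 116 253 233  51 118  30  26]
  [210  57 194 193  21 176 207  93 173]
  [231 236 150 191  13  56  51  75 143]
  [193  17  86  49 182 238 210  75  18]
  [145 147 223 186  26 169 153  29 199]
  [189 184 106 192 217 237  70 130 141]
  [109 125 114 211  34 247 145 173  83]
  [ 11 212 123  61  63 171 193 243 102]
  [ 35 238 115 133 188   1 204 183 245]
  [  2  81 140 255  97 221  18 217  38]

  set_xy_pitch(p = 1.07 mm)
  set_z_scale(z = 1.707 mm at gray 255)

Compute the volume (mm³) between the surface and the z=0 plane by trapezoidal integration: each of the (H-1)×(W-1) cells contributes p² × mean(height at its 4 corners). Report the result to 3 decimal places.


117.010

height_mm = gray/255 × 1.707; cell vol = 1.07² × mean(4 corners)
unit = 1.07² × 1.707 / (4×255) = 0.00191602 mm³ per gray-sum
row 0: Σ corner-gray over 8 cells = 4029  → 7.7197
row 1: Σ corner-gray over 8 cells = 4519  → 8.6585
row 2: Σ corner-gray over 8 cells = 3993  → 7.6507
row 3: Σ corner-gray over 8 cells = 4275  → 8.1910
row 4: Σ corner-gray over 8 cells = 4572  → 8.7601
row 5: Σ corner-gray over 8 cells = 4130  → 7.9132
row 6: Σ corner-gray over 8 cells = 4183  → 8.0147
row 7: Σ corner-gray over 8 cells = 3843  → 7.3633
row 8: Σ corner-gray over 8 cells = 4135  → 7.9228
row 9: Σ corner-gray over 8 cells = 4812  → 9.2199
row 10: Σ corner-gray over 8 cells = 4892  → 9.3732
row 11: Σ corner-gray over 8 cells = 4535  → 8.6892
row 12: Σ corner-gray over 8 cells = 4649  → 8.9076
row 13: Σ corner-gray over 8 cells = 4502  → 8.6259
Σ rows: total corner-gray = 61069  → 117.0097 mm³


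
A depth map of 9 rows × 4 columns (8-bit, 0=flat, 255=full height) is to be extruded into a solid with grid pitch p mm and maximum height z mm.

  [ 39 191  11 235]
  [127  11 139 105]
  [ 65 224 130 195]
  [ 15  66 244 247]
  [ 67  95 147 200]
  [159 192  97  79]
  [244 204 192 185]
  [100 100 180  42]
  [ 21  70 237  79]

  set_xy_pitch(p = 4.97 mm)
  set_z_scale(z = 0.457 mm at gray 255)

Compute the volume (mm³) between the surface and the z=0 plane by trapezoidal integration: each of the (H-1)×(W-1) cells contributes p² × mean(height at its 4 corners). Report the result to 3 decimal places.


145.376

height_mm = gray/255 × 0.457; cell vol = 4.97² × mean(4 corners)
unit = 4.97² × 0.457 / (4×255) = 0.011067 mm³ per gray-sum
row 0: Σ corner-gray over 3 cells = 1210  → 13.3910
row 1: Σ corner-gray over 3 cells = 1500  → 16.6005
row 2: Σ corner-gray over 3 cells = 1850  → 20.4739
row 3: Σ corner-gray over 3 cells = 1633  → 18.0724
row 4: Σ corner-gray over 3 cells = 1567  → 17.3419
row 5: Σ corner-gray over 3 cells = 2037  → 22.5434
row 6: Σ corner-gray over 3 cells = 1923  → 21.2818
row 7: Σ corner-gray over 3 cells = 1416  → 15.6708
Σ rows: total corner-gray = 13136  → 145.3757 mm³


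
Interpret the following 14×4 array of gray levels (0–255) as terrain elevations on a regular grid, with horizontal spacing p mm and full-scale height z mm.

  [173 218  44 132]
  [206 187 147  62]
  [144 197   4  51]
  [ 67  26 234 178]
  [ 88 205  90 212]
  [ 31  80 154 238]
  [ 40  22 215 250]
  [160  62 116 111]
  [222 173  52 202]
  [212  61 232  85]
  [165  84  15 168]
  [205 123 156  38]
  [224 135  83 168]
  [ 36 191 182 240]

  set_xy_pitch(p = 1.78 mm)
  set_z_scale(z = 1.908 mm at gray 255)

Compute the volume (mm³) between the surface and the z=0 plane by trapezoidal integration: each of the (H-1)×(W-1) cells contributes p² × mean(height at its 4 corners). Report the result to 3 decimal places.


height_mm = gray/255 × 1.908; cell vol = 1.78² × mean(4 corners)
unit = 1.78² × 1.908 / (4×255) = 0.00592677 mm³ per gray-sum
row 0: Σ corner-gray over 3 cells = 1765  → 10.4608
row 1: Σ corner-gray over 3 cells = 1533  → 9.0857
row 2: Σ corner-gray over 3 cells = 1362  → 8.0723
row 3: Σ corner-gray over 3 cells = 1655  → 9.8088
row 4: Σ corner-gray over 3 cells = 1627  → 9.6429
row 5: Σ corner-gray over 3 cells = 1501  → 8.8961
row 6: Σ corner-gray over 3 cells = 1391  → 8.2441
row 7: Σ corner-gray over 3 cells = 1501  → 8.8961
row 8: Σ corner-gray over 3 cells = 1757  → 10.4133
row 9: Σ corner-gray over 3 cells = 1414  → 8.3805
row 10: Σ corner-gray over 3 cells = 1332  → 7.8945
row 11: Σ corner-gray over 3 cells = 1629  → 9.6547
row 12: Σ corner-gray over 3 cells = 1850  → 10.9645
Σ rows: total corner-gray = 20317  → 120.4142 mm³

120.414


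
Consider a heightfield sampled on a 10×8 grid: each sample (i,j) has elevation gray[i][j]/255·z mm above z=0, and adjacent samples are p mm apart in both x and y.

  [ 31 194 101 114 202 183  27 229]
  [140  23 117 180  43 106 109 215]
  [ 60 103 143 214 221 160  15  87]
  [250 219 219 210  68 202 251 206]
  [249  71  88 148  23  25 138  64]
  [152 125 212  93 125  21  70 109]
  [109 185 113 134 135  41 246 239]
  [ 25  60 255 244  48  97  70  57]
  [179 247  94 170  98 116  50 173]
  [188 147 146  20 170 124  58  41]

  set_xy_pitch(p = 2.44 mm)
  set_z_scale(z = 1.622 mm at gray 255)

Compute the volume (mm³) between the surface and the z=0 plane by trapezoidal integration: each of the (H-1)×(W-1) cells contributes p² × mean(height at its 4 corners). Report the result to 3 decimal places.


height_mm = gray/255 × 1.622; cell vol = 2.44² × mean(4 corners)
unit = 2.44² × 1.622 / (4×255) = 0.00946739 mm³ per gray-sum
row 0: Σ corner-gray over 7 cells = 3413  → 32.3122
row 1: Σ corner-gray over 7 cells = 3370  → 31.9051
row 2: Σ corner-gray over 7 cells = 4653  → 44.0518
row 3: Σ corner-gray over 7 cells = 4093  → 38.7500
row 4: Σ corner-gray over 7 cells = 2852  → 27.0010
row 5: Σ corner-gray over 7 cells = 3609  → 34.1678
row 6: Σ corner-gray over 7 cells = 3686  → 34.8968
row 7: Σ corner-gray over 7 cells = 3532  → 33.4388
row 8: Σ corner-gray over 7 cells = 3461  → 32.7666
Σ rows: total corner-gray = 32669  → 309.2902 mm³

309.290


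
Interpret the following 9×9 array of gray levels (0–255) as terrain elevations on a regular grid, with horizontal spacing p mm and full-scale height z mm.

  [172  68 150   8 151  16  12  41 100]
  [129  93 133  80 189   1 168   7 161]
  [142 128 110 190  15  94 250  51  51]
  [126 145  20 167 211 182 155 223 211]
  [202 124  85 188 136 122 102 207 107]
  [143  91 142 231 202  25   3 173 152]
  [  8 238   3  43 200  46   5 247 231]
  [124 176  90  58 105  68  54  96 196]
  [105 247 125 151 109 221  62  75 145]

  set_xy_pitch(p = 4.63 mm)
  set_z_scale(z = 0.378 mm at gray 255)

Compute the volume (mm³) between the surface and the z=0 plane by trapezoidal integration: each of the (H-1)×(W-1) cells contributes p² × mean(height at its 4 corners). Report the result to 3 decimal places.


height_mm = gray/255 × 0.378; cell vol = 4.63² × mean(4 corners)
unit = 4.63² × 0.378 / (4×255) = 0.00794426 mm³ per gray-sum
row 0: Σ corner-gray over 8 cells = 2796  → 22.2122
row 1: Σ corner-gray over 8 cells = 3501  → 27.8129
row 2: Σ corner-gray over 8 cells = 4412  → 35.0501
row 3: Σ corner-gray over 8 cells = 4780  → 37.9736
row 4: Σ corner-gray over 8 cells = 4266  → 33.8902
row 5: Σ corner-gray over 8 cells = 3832  → 30.4424
row 6: Σ corner-gray over 8 cells = 3417  → 27.1455
row 7: Σ corner-gray over 8 cells = 3844  → 30.5377
Σ rows: total corner-gray = 30848  → 245.0646 mm³

245.065


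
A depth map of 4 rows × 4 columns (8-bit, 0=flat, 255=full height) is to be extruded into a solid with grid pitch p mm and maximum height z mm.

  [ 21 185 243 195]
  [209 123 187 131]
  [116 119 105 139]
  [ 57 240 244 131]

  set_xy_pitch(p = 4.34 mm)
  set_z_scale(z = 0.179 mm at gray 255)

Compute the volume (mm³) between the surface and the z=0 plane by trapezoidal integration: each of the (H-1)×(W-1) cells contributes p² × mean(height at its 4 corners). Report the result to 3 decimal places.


height_mm = gray/255 × 0.179; cell vol = 4.34² × mean(4 corners)
unit = 4.34² × 0.179 / (4×255) = 0.00330546 mm³ per gray-sum
row 0: Σ corner-gray over 3 cells = 2032  → 6.7167
row 1: Σ corner-gray over 3 cells = 1663  → 5.4970
row 2: Σ corner-gray over 3 cells = 1859  → 6.1449
Σ rows: total corner-gray = 5554  → 18.3585 mm³

18.359


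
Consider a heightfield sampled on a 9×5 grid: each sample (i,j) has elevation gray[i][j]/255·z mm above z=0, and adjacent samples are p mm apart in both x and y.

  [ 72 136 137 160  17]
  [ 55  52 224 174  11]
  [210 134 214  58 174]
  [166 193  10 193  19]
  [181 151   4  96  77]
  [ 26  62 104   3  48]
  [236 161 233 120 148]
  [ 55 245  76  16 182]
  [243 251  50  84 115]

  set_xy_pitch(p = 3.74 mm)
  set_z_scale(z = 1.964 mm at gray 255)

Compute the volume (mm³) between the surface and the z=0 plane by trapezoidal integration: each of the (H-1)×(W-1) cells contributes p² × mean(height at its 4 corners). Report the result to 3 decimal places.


413.448

height_mm = gray/255 × 1.964; cell vol = 3.74² × mean(4 corners)
unit = 3.74² × 1.964 / (4×255) = 0.026933 mm³ per gray-sum
row 0: Σ corner-gray over 4 cells = 1921  → 51.7383
row 1: Σ corner-gray over 4 cells = 2162  → 58.2291
row 2: Σ corner-gray over 4 cells = 2173  → 58.5254
row 3: Σ corner-gray over 4 cells = 1737  → 46.7826
row 4: Σ corner-gray over 4 cells = 1172  → 31.5655
row 5: Σ corner-gray over 4 cells = 1824  → 49.1258
row 6: Σ corner-gray over 4 cells = 2323  → 62.5653
row 7: Σ corner-gray over 4 cells = 2039  → 54.9164
Σ rows: total corner-gray = 15351  → 413.4483 mm³


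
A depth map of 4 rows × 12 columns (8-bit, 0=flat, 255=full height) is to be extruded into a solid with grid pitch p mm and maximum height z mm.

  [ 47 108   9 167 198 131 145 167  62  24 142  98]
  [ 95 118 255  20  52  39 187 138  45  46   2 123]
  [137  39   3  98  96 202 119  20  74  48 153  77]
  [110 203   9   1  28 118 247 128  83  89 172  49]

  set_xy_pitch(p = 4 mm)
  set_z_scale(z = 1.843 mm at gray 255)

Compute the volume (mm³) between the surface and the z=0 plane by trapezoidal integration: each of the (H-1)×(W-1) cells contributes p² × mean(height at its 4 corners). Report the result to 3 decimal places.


365.593

height_mm = gray/255 × 1.843; cell vol = 4² × mean(4 corners)
unit = 4² × 1.843 / (4×255) = 0.0289098 mm³ per gray-sum
row 0: Σ corner-gray over 11 cells = 4473  → 129.3136
row 1: Σ corner-gray over 11 cells = 3940  → 113.9046
row 2: Σ corner-gray over 11 cells = 4233  → 122.3752
Σ rows: total corner-gray = 12646  → 365.5934 mm³


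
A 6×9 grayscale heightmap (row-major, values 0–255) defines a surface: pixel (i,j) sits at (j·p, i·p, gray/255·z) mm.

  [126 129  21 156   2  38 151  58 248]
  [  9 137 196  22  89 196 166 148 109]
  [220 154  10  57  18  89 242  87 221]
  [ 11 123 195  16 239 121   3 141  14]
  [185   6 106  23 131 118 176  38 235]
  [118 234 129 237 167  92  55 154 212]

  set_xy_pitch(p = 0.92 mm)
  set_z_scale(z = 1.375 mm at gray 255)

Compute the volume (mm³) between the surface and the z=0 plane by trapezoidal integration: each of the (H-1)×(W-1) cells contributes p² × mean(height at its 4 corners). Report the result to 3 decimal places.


20.704

height_mm = gray/255 × 1.375; cell vol = 0.92² × mean(4 corners)
unit = 0.92² × 1.375 / (4×255) = 0.00114098 mm³ per gray-sum
row 0: Σ corner-gray over 8 cells = 3510  → 4.0048
row 1: Σ corner-gray over 8 cells = 3781  → 4.3140
row 2: Σ corner-gray over 8 cells = 3456  → 3.9432
row 3: Σ corner-gray over 8 cells = 3317  → 3.7846
row 4: Σ corner-gray over 8 cells = 4082  → 4.6575
Σ rows: total corner-gray = 18146  → 20.7042 mm³


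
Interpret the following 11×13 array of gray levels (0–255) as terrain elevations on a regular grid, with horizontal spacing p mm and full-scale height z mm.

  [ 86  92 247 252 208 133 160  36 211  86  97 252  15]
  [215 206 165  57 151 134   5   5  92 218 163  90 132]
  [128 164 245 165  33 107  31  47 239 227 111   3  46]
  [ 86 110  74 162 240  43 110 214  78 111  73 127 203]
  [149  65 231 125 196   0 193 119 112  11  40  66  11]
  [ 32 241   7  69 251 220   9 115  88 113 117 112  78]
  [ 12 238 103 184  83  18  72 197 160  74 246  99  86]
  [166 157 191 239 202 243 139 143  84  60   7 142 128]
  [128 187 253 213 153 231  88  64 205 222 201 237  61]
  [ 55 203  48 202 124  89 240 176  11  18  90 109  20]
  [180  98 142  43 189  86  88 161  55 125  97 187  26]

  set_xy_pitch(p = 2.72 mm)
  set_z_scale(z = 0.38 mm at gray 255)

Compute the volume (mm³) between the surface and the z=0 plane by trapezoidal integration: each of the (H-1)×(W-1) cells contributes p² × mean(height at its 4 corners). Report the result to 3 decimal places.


169.921

height_mm = gray/255 × 0.38; cell vol = 2.72² × mean(4 corners)
unit = 2.72² × 0.38 / (4×255) = 0.00275627 mm³ per gray-sum
row 0: Σ corner-gray over 12 cells = 6568  → 18.1032
row 1: Σ corner-gray over 12 cells = 5837  → 16.0883
row 2: Σ corner-gray over 12 cells = 5891  → 16.2372
row 3: Σ corner-gray over 12 cells = 5449  → 15.0189
row 4: Σ corner-gray over 12 cells = 5270  → 14.5255
row 5: Σ corner-gray over 12 cells = 5840  → 16.0966
row 6: Σ corner-gray over 12 cells = 6554  → 18.0646
row 7: Σ corner-gray over 12 cells = 7805  → 21.5127
row 8: Σ corner-gray over 12 cells = 6992  → 19.2718
row 9: Σ corner-gray over 12 cells = 5443  → 15.0024
Σ rows: total corner-gray = 61649  → 169.9211 mm³


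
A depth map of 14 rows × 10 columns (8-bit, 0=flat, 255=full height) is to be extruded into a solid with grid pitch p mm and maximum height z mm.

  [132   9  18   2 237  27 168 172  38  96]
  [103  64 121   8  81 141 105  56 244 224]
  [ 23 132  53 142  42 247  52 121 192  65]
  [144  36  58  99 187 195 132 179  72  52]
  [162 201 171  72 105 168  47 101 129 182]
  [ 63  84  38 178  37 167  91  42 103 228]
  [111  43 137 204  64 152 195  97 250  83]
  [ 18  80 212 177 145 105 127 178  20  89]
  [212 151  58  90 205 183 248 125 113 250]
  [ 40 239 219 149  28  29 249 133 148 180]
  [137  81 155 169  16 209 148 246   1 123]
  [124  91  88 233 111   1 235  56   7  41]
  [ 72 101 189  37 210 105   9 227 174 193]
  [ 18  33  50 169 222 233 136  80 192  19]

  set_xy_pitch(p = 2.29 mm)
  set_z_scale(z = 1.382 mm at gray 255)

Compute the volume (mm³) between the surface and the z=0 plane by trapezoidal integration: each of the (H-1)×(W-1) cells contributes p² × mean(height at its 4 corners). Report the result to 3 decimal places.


408.232

height_mm = gray/255 × 1.382; cell vol = 2.29² × mean(4 corners)
unit = 2.29² × 1.382 / (4×255) = 0.00710524 mm³ per gray-sum
row 0: Σ corner-gray over 9 cells = 3537  → 25.1312
row 1: Σ corner-gray over 9 cells = 4017  → 28.5418
row 2: Σ corner-gray over 9 cells = 4162  → 29.5720
row 3: Σ corner-gray over 9 cells = 4444  → 31.5757
row 4: Σ corner-gray over 9 cells = 4103  → 29.1528
row 5: Σ corner-gray over 9 cells = 4249  → 30.1902
row 6: Σ corner-gray over 9 cells = 4673  → 33.2028
row 7: Σ corner-gray over 9 cells = 5003  → 35.5475
row 8: Σ corner-gray over 9 cells = 5416  → 38.4820
row 9: Σ corner-gray over 9 cells = 4918  → 34.9436
row 10: Σ corner-gray over 9 cells = 4119  → 29.2665
row 11: Σ corner-gray over 9 cells = 4178  → 29.6857
row 12: Σ corner-gray over 9 cells = 4636  → 32.9399
Σ rows: total corner-gray = 57455  → 408.2316 mm³


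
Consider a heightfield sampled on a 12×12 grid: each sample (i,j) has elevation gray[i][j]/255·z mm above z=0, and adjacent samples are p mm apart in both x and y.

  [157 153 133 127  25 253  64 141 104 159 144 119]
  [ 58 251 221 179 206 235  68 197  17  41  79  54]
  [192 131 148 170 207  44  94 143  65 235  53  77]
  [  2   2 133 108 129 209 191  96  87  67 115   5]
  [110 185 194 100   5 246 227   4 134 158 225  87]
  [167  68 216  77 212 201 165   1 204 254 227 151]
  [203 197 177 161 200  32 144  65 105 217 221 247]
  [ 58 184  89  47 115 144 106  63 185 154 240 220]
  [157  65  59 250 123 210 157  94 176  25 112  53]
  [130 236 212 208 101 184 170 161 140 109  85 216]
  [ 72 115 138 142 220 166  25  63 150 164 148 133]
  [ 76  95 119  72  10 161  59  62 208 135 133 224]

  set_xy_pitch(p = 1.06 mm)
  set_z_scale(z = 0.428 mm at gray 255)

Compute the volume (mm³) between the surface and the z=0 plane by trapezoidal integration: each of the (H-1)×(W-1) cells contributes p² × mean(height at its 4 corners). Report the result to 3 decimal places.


height_mm = gray/255 × 0.428; cell vol = 1.06² × mean(4 corners)
unit = 1.06² × 0.428 / (4×255) = 0.000471471 mm³ per gray-sum
row 0: Σ corner-gray over 11 cells = 5982  → 2.8203
row 1: Σ corner-gray over 11 cells = 5949  → 2.8048
row 2: Σ corner-gray over 11 cells = 5130  → 2.4186
row 3: Σ corner-gray over 11 cells = 5434  → 2.5620
row 4: Σ corner-gray over 11 cells = 6721  → 3.1688
row 5: Σ corner-gray over 11 cells = 7056  → 3.3267
row 6: Σ corner-gray over 11 cells = 6420  → 3.0268
row 7: Σ corner-gray over 11 cells = 5684  → 2.6798
row 8: Σ corner-gray over 11 cells = 6310  → 2.9750
row 9: Σ corner-gray over 11 cells = 6425  → 3.0292
row 10: Σ corner-gray over 11 cells = 5275  → 2.4870
Σ rows: total corner-gray = 66386  → 31.2991 mm³

31.299


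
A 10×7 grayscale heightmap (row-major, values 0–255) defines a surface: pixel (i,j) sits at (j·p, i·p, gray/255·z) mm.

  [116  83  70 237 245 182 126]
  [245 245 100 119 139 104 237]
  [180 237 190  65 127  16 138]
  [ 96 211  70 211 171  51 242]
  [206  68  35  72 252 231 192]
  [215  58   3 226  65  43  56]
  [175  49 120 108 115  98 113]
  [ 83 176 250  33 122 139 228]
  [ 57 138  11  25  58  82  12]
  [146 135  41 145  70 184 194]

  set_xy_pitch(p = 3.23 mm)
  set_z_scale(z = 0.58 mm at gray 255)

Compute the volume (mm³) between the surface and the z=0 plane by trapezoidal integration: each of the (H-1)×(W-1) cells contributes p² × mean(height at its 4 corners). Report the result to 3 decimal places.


height_mm = gray/255 × 0.58; cell vol = 3.23² × mean(4 corners)
unit = 3.23² × 0.58 / (4×255) = 0.00593243 mm³ per gray-sum
row 0: Σ corner-gray over 6 cells = 3772  → 22.3771
row 1: Σ corner-gray over 6 cells = 3484  → 20.6686
row 2: Σ corner-gray over 6 cells = 3354  → 19.8974
row 3: Σ corner-gray over 6 cells = 3480  → 20.6449
row 4: Σ corner-gray over 6 cells = 2775  → 16.4625
row 5: Σ corner-gray over 6 cells = 2329  → 13.8166
row 6: Σ corner-gray over 6 cells = 3019  → 17.9100
row 7: Σ corner-gray over 6 cells = 2448  → 14.5226
row 8: Σ corner-gray over 6 cells = 2187  → 12.9742
Σ rows: total corner-gray = 26848  → 159.2740 mm³

159.274


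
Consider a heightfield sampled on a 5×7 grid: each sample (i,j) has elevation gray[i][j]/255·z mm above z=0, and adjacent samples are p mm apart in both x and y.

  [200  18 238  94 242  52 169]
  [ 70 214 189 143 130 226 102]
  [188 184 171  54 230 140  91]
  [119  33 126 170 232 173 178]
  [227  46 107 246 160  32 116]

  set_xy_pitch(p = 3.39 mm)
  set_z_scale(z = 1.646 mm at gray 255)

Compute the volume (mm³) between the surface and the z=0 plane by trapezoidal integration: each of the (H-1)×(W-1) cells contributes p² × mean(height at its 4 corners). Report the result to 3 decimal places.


height_mm = gray/255 × 1.646; cell vol = 3.39² × mean(4 corners)
unit = 3.39² × 1.646 / (4×255) = 0.0185451 mm³ per gray-sum
row 0: Σ corner-gray over 6 cells = 3633  → 67.3743
row 1: Σ corner-gray over 6 cells = 3813  → 70.7124
row 2: Σ corner-gray over 6 cells = 3602  → 66.7994
row 3: Σ corner-gray over 6 cells = 3290  → 61.0134
Σ rows: total corner-gray = 14338  → 265.8996 mm³

265.900


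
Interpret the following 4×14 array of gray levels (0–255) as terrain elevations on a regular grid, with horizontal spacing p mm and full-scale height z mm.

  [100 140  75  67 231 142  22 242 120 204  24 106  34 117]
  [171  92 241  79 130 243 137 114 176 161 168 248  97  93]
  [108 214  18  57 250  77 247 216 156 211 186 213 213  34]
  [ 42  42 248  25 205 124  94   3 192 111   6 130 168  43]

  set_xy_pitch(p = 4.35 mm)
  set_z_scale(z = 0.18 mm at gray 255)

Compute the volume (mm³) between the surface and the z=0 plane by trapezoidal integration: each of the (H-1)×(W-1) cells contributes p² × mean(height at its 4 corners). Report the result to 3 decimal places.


74.800

height_mm = gray/255 × 0.18; cell vol = 4.35² × mean(4 corners)
unit = 4.35² × 0.18 / (4×255) = 0.00333926 mm³ per gray-sum
row 0: Σ corner-gray over 13 cells = 7067  → 23.5986
row 1: Σ corner-gray over 13 cells = 8294  → 27.6959
row 2: Σ corner-gray over 13 cells = 7039  → 23.5051
Σ rows: total corner-gray = 22400  → 74.7995 mm³


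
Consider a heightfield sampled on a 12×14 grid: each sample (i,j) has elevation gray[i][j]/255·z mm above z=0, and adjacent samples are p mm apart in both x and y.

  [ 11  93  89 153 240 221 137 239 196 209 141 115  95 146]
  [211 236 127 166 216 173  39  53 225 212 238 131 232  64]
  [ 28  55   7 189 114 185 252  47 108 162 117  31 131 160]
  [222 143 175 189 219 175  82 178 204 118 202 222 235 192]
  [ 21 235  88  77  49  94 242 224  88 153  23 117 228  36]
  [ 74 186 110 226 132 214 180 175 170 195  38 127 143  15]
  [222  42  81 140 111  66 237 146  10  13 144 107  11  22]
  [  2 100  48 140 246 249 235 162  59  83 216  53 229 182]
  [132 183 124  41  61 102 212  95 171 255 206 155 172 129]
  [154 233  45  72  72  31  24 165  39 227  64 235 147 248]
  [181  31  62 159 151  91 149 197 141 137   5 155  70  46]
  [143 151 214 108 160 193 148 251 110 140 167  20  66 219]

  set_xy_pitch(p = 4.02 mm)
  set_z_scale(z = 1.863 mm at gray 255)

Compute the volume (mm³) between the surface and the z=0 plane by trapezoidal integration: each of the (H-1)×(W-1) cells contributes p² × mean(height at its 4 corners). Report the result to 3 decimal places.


height_mm = gray/255 × 1.863; cell vol = 4.02² × mean(4 corners)
unit = 4.02² × 1.863 / (4×255) = 0.0295165 mm³ per gray-sum
row 0: Σ corner-gray over 13 cells = 8384  → 247.4663
row 1: Σ corner-gray over 13 cells = 7355  → 217.0938
row 2: Σ corner-gray over 13 cells = 7682  → 226.7457
row 3: Σ corner-gray over 13 cells = 7991  → 235.8663
row 4: Σ corner-gray over 13 cells = 7174  → 211.7513
row 5: Σ corner-gray over 13 cells = 6341  → 187.1641
row 6: Σ corner-gray over 13 cells = 6284  → 185.4817
row 7: Σ corner-gray over 13 cells = 7639  → 225.4765
row 8: Σ corner-gray over 13 cells = 6925  → 204.4017
row 9: Σ corner-gray over 13 cells = 6033  → 178.0730
row 10: Σ corner-gray over 13 cells = 6741  → 198.9707
Σ rows: total corner-gray = 78549  → 2318.4912 mm³

2318.491


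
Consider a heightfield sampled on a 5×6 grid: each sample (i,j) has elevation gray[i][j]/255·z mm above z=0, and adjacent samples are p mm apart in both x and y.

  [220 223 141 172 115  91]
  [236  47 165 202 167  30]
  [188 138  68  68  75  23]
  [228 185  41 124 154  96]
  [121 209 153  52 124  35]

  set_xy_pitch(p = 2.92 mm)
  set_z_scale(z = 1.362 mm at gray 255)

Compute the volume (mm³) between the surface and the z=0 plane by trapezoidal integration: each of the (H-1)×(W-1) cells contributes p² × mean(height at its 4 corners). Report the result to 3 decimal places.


height_mm = gray/255 × 1.362; cell vol = 2.92² × mean(4 corners)
unit = 2.92² × 1.362 / (4×255) = 0.0113853 mm³ per gray-sum
row 0: Σ corner-gray over 5 cells = 3041  → 34.6226
row 1: Σ corner-gray over 5 cells = 2337  → 26.6073
row 2: Σ corner-gray over 5 cells = 2241  → 25.5143
row 3: Σ corner-gray over 5 cells = 2564  → 29.1918
Σ rows: total corner-gray = 10183  → 115.9360 mm³

115.936


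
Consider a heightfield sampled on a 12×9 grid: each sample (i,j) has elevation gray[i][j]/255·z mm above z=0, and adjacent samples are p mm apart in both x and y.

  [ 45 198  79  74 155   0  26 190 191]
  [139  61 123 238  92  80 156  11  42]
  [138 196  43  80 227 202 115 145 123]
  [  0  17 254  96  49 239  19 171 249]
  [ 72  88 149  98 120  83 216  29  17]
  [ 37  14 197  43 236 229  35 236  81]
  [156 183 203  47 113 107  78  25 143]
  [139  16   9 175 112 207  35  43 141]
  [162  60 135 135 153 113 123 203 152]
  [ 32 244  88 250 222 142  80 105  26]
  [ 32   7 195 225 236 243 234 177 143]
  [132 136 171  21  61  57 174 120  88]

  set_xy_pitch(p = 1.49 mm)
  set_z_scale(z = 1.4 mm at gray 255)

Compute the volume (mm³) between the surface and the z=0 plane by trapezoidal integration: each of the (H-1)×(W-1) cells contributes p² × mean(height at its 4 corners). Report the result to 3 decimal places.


height_mm = gray/255 × 1.4; cell vol = 1.49² × mean(4 corners)
unit = 1.49² × 1.4 / (4×255) = 0.0030472 mm³ per gray-sum
row 0: Σ corner-gray over 8 cells = 3383  → 10.3087
row 1: Σ corner-gray over 8 cells = 3980  → 12.1278
row 2: Σ corner-gray over 8 cells = 4216  → 12.8470
row 3: Σ corner-gray over 8 cells = 3594  → 10.9516
row 4: Σ corner-gray over 8 cells = 3753  → 11.4361
row 5: Σ corner-gray over 8 cells = 3909  → 11.9115
row 6: Σ corner-gray over 8 cells = 3285  → 10.0100
row 7: Σ corner-gray over 8 cells = 3632  → 11.0674
row 8: Σ corner-gray over 8 cells = 4478  → 13.6453
row 9: Σ corner-gray over 8 cells = 5129  → 15.6291
row 10: Σ corner-gray over 8 cells = 4509  → 13.7398
Σ rows: total corner-gray = 43868  → 133.6744 mm³

133.674


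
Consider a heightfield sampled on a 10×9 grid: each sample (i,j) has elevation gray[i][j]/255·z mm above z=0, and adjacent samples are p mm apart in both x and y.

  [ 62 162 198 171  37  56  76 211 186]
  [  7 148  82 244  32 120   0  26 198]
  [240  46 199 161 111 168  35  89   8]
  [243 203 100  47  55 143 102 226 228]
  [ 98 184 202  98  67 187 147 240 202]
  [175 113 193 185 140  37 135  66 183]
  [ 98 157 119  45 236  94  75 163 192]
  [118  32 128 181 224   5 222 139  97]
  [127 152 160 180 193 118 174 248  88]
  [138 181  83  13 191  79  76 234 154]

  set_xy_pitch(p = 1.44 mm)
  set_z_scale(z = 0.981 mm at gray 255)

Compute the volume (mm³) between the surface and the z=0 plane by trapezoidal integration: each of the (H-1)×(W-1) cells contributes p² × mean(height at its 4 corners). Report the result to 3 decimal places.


76.151

height_mm = gray/255 × 0.981; cell vol = 1.44² × mean(4 corners)
unit = 1.44² × 0.981 / (4×255) = 0.00199432 mm³ per gray-sum
row 0: Σ corner-gray over 8 cells = 3579  → 7.1377
row 1: Σ corner-gray over 8 cells = 3375  → 6.7308
row 2: Σ corner-gray over 8 cells = 4089  → 8.1548
row 3: Σ corner-gray over 8 cells = 4773  → 9.5189
row 4: Σ corner-gray over 8 cells = 4646  → 9.2656
row 5: Σ corner-gray over 8 cells = 4164  → 8.3043
row 6: Σ corner-gray over 8 cells = 4145  → 8.2664
row 7: Σ corner-gray over 8 cells = 4742  → 9.4570
row 8: Σ corner-gray over 8 cells = 4671  → 9.3154
Σ rows: total corner-gray = 38184  → 76.1509 mm³


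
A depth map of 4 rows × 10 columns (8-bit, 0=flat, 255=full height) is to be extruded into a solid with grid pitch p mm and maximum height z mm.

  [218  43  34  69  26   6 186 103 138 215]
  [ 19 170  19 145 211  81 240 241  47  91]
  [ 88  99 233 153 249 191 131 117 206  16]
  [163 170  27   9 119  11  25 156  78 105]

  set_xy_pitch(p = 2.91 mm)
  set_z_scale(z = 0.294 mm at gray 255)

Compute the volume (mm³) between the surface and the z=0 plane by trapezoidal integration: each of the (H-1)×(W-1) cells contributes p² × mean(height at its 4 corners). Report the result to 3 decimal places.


height_mm = gray/255 × 0.294; cell vol = 2.91² × mean(4 corners)
unit = 2.91² × 0.294 / (4×255) = 0.00244081 mm³ per gray-sum
row 0: Σ corner-gray over 9 cells = 4061  → 9.9121
row 1: Σ corner-gray over 9 cells = 5280  → 12.8875
row 2: Σ corner-gray over 9 cells = 4320  → 10.5443
Σ rows: total corner-gray = 13661  → 33.3438 mm³

33.344


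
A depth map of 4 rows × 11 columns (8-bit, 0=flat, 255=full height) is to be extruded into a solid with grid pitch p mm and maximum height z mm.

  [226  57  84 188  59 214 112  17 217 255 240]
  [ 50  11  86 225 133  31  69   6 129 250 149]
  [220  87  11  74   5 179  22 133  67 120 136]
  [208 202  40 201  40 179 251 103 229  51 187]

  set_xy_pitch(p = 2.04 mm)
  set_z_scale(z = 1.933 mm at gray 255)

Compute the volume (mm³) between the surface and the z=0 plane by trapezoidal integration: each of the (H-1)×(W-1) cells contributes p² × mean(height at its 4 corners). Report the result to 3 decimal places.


106.635

height_mm = gray/255 × 1.933; cell vol = 2.04² × mean(4 corners)
unit = 2.04² × 1.933 / (4×255) = 0.00788664 mm³ per gray-sum
row 0: Σ corner-gray over 10 cells = 4951  → 39.0468
row 1: Σ corner-gray over 10 cells = 3831  → 30.2137
row 2: Σ corner-gray over 10 cells = 4739  → 37.3748
Σ rows: total corner-gray = 13521  → 106.6353 mm³


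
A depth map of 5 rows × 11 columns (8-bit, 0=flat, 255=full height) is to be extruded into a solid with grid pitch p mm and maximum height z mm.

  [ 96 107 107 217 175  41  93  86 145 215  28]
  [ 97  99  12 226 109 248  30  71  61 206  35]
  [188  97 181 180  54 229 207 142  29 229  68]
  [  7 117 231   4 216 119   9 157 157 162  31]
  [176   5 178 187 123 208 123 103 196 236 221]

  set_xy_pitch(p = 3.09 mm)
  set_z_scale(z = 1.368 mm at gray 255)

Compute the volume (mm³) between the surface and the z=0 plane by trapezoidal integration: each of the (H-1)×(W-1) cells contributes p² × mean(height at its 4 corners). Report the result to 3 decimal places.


height_mm = gray/255 × 1.368; cell vol = 3.09² × mean(4 corners)
unit = 3.09² × 1.368 / (4×255) = 0.0128057 mm³ per gray-sum
row 0: Σ corner-gray over 10 cells = 4752  → 60.8526
row 1: Σ corner-gray over 10 cells = 5208  → 66.6920
row 2: Σ corner-gray over 10 cells = 5334  → 68.3055
row 3: Σ corner-gray over 10 cells = 5497  → 70.3929
Σ rows: total corner-gray = 20791  → 266.2430 mm³

266.243
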